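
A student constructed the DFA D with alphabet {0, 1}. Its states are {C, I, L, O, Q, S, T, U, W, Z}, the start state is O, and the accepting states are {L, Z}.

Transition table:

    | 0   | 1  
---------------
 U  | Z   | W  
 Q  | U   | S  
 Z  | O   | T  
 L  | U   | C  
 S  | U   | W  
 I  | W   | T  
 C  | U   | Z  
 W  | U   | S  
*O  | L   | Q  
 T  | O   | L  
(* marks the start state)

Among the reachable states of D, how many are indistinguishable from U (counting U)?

First remove the unreachable states {I}; 9 states remain.
P0 = {L,Z} | {C,O,Q,S,T,U,W}.
On input 0, block {C,O,Q,S,T,U,W} splits into {C,Q,S,T,W} and {O,U}.
Split {C,Q,S,T,W} by δ(·,1) → {Q,S,W} and {C,T}.
The partition is now stable with 4 blocks: {L,Z} | {Q,S,W} | {O,U} | {C,T}.
State U belongs to the block {O,U}, which has 2 states.

2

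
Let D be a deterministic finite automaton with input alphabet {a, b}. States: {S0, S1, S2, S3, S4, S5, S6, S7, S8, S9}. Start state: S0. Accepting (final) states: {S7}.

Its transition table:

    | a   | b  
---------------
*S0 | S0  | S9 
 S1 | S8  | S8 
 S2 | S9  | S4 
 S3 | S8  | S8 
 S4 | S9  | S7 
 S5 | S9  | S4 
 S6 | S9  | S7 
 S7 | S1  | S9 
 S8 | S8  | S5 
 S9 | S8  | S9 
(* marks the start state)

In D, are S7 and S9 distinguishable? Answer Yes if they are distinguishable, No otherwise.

First remove the unreachable states {S2,S3,S6}; 7 states remain.
Initial partition by acceptance: {S7} | {S0,S1,S4,S5,S8,S9}.
On input b, block {S0,S1,S4,S5,S8,S9} splits into {S0,S1,S5,S8,S9} and {S4}.
Split {S0,S1,S5,S8,S9} by δ(·,b) → {S0,S1,S8,S9} and {S5}.
Split {S0,S1,S8,S9} by δ(·,b) → {S0,S1,S9} and {S8}.
Refine {S0,S1,S9} on symbol a: members go to different blocks, giving {S1,S9} and {S0}.
On input b, block {S1,S9} splits into {S1} and {S9}.
Stable partition: {S7} | {S1} | {S4} | {S5} | {S8} | {S0} | {S9} — 7 equivalence classes.
S7 and S9 end up in different blocks, so they are distinguishable. For instance, the string 'ε' is accepted from only S7.

Yes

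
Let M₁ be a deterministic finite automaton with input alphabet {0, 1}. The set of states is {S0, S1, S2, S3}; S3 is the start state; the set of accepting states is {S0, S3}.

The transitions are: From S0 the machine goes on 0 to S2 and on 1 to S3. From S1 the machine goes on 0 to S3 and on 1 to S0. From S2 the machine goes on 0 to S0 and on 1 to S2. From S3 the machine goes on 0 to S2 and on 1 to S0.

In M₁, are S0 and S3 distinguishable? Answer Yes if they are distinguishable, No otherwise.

First remove the unreachable states {S1}; 3 states remain.
Initial partition by acceptance: {S0,S3} | {S2}.
Stable partition: {S0,S3} | {S2} — 2 equivalence classes.
S0 and S3 lie in the same block of the stable partition, so they are equivalent — no string distinguishes them.

No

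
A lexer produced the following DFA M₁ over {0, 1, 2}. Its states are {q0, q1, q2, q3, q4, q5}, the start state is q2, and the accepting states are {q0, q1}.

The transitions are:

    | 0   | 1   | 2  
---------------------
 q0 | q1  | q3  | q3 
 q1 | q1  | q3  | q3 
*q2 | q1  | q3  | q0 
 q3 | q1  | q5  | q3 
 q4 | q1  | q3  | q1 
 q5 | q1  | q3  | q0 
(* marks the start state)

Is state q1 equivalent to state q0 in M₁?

Reachable states from the start: {q0,q1,q2,q3,q5}. Unreachable: {q4} — drop them.
Start with accepting vs non-accepting: {q0,q1} | {q2,q3,q5}.
On input 2, block {q2,q3,q5} splits into {q2,q5} and {q3}.
No further refinement is possible. Final partition (3 blocks): {q0,q1} | {q2,q5} | {q3}.
q1 and q0 lie in the same block of the stable partition, so they are equivalent — no string distinguishes them.

Yes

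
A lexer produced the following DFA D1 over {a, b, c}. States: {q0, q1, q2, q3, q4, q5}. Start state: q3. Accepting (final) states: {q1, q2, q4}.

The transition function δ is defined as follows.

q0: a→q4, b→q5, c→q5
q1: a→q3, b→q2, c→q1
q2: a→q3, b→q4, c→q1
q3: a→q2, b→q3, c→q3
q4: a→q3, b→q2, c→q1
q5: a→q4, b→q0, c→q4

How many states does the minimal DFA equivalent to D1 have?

2

Reachable states from the start: {q1,q2,q3,q4}. Unreachable: {q0,q5} — drop them.
Start with accepting vs non-accepting: {q1,q2,q4} | {q3}.
No further refinement is possible. Final partition (2 blocks): {q1,q2,q4} | {q3}.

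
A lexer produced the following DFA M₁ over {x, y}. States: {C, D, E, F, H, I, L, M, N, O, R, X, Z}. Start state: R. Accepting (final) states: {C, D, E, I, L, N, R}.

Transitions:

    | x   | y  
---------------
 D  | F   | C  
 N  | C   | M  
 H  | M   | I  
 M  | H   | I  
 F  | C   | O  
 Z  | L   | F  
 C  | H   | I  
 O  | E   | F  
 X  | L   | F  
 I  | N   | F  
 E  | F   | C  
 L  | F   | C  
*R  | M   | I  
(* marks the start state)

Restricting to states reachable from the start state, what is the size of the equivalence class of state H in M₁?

Reachable states from the start: {C,E,F,H,I,M,N,O,R}. Unreachable: {D,L,X,Z} — drop them.
Start with accepting vs non-accepting: {C,E,I,N,R} | {F,H,M,O}.
On input x, block {C,E,I,N,R} splits into {C,E,R} and {I,N}.
Split {C,E,R} by δ(·,y) → {C,R} and {E}.
On input x, block {F,H,M,O} splits into {H,M} and {O} and {F}.
Refine {I,N} on symbol x: members go to different blocks, giving {N} and {I}.
No further refinement is possible. Final partition (7 blocks): {C,R} | {H,M} | {N} | {E} | {O} | {F} | {I}.
State H belongs to the block {H,M}, which has 2 states.

2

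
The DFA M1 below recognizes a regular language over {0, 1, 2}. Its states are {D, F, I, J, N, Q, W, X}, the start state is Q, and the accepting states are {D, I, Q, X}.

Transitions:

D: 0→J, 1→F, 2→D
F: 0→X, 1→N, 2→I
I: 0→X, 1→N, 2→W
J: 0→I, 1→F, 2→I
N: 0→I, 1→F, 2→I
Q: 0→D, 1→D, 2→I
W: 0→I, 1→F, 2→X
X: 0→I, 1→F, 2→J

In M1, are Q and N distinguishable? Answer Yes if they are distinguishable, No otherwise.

P0 = {D,I,Q,X} | {F,J,N,W}.
On input 0, block {D,I,Q,X} splits into {I,Q,X} and {D}.
On input 0, block {I,Q,X} splits into {I,X} and {Q}.
No further refinement is possible. Final partition (4 blocks): {I,X} | {F,J,N,W} | {D} | {Q}.
Q and N end up in different blocks, so they are distinguishable. For instance, the string 'ε' is accepted from only Q.

Yes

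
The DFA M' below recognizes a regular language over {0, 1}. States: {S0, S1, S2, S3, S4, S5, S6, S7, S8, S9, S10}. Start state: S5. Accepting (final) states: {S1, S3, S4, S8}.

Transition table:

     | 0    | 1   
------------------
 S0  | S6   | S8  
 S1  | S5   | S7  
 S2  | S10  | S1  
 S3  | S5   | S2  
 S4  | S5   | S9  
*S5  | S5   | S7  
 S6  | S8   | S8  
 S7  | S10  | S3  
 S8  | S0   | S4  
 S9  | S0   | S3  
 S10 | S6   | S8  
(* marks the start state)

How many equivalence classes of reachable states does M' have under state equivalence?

6

All states are reachable from the start state.
Start with accepting vs non-accepting: {S1,S3,S4,S8} | {S0,S2,S5,S6,S7,S9,S10}.
Split {S1,S3,S4,S8} by δ(·,1) → {S1,S3,S4} and {S8}.
Split {S0,S2,S5,S6,S7,S9,S10} by δ(·,0) → {S0,S2,S5,S7,S9,S10} and {S6}.
Split {S0,S2,S5,S7,S9,S10} by δ(·,0) → {S2,S5,S7,S9} and {S0,S10}.
Refine {S2,S5,S7,S9} on symbol 0: members go to different blocks, giving {S2,S7,S9} and {S5}.
No further refinement is possible. Final partition (6 blocks): {S1,S3,S4} | {S2,S7,S9} | {S8} | {S6} | {S0,S10} | {S5}.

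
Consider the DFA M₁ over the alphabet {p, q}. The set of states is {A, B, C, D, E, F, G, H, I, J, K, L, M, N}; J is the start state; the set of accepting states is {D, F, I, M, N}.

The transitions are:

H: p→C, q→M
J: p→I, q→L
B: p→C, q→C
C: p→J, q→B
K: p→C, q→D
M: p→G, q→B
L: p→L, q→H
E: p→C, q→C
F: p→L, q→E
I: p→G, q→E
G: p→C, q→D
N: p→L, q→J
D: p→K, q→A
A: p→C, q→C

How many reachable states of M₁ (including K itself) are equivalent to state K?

States {F,N} cannot be reached from the start state, so discard them.
P0 = {D,I,M} | {A,B,C,E,G,H,J,K,L}.
Split {A,B,C,E,G,H,J,K,L} by δ(·,p) → {A,B,C,E,G,H,K,L} and {J}.
On input p, block {A,B,C,E,G,H,K,L} splits into {A,B,E,G,H,K,L} and {C}.
On input p, block {A,B,E,G,H,K,L} splits into {A,B,E,G,H,K} and {L}.
On input q, block {A,B,E,G,H,K} splits into {A,B,E} and {G,H,K}.
Stable partition: {D,I,M} | {A,B,E} | {J} | {C} | {L} | {G,H,K} — 6 equivalence classes.
The equivalence class containing K is {G,H,K}, of size 3.

3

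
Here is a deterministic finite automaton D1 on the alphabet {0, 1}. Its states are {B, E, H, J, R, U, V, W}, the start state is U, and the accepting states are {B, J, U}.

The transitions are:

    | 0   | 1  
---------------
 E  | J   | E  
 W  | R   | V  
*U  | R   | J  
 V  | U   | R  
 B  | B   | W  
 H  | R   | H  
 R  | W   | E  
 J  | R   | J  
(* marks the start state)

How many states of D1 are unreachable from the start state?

2

No path from U leads to B, H; the other 6 states are all reachable.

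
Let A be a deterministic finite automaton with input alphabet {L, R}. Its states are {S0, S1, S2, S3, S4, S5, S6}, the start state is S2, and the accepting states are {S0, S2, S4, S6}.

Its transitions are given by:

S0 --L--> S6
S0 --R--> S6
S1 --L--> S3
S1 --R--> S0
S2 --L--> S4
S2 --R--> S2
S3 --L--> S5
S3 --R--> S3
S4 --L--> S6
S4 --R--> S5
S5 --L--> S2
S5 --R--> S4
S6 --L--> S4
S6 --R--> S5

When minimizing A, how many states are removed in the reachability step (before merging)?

3

BFS from S2 reaches {S2, S4, S5, S6}; the 3 state(s) S0, S1, S3 are never visited.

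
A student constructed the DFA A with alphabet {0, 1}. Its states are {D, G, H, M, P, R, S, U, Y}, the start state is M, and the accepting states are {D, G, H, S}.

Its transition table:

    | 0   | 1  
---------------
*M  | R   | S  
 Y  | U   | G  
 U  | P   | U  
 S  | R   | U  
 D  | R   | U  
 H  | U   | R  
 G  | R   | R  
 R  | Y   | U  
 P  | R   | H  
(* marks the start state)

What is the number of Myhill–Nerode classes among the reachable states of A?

3

Reachable states from the start: {G,H,M,P,R,S,U,Y}. Unreachable: {D} — drop them.
Initial partition by acceptance: {G,H,S} | {M,P,R,U,Y}.
Split {M,P,R,U,Y} by δ(·,1) → {M,P,Y} and {R,U}.
Stable partition: {G,H,S} | {M,P,Y} | {R,U} — 3 equivalence classes.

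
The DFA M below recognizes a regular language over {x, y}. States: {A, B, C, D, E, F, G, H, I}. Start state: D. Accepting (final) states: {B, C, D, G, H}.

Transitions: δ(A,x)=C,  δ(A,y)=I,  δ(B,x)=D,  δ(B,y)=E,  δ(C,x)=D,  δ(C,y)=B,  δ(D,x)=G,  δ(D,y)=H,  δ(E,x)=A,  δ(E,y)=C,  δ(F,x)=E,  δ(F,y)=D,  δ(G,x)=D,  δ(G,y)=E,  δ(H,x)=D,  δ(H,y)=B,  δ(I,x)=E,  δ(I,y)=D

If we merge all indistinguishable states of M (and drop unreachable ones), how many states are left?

6

States {F} cannot be reached from the start state, so discard them.
Initial partition by acceptance: {B,C,D,G,H} | {A,E,I}.
On input y, block {B,C,D,G,H} splits into {C,D,H} and {B,G}.
Split {C,D,H} by δ(·,x) → {C,H} and {D}.
On input x, block {A,E,I} splits into {E,I} and {A}.
Refine {E,I} on symbol x: members go to different blocks, giving {E} and {I}.
Stable partition: {C,H} | {E} | {B,G} | {D} | {A} | {I} — 6 equivalence classes.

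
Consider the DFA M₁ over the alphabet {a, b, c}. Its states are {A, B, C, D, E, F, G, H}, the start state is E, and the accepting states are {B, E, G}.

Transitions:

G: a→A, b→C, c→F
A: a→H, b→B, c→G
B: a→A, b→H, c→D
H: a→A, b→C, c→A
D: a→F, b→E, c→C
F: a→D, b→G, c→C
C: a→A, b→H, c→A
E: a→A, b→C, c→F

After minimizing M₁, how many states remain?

All states are reachable from the start state.
Initial partition by acceptance: {B,E,G} | {A,C,D,F,H}.
Split {A,C,D,F,H} by δ(·,b) → {A,D,F} and {C,H}.
Split {A,D,F} by δ(·,a) → {D,F} and {A}.
Stable partition: {B,E,G} | {D,F} | {C,H} | {A} — 4 equivalence classes.

4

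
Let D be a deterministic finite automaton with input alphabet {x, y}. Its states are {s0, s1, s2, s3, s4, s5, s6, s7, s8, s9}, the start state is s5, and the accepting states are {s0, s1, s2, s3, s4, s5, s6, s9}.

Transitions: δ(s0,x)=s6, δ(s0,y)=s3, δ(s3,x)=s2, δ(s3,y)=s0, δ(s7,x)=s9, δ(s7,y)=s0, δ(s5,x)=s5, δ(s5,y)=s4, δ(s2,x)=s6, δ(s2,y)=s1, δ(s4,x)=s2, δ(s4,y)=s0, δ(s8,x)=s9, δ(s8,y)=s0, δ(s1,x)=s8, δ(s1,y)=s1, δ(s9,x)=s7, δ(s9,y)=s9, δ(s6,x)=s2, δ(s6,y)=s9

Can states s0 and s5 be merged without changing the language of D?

All states are reachable from the start state.
P0 = {s0,s1,s2,s3,s4,s5,s6,s9} | {s7,s8}.
Refine {s0,s1,s2,s3,s4,s5,s6,s9} on symbol x: members go to different blocks, giving {s0,s2,s3,s4,s5,s6} and {s1,s9}.
On input y, block {s0,s2,s3,s4,s5,s6} splits into {s0,s3,s4,s5} and {s2,s6}.
Split {s0,s3,s4,s5} by δ(·,x) → {s0,s3,s4} and {s5}.
No further refinement is possible. Final partition (5 blocks): {s0,s3,s4} | {s7,s8} | {s1,s9} | {s2,s6} | {s5}.
s0 and s5 end up in different blocks, so they are distinguishable. For instance, the string 'xyx' is accepted from only s5.

No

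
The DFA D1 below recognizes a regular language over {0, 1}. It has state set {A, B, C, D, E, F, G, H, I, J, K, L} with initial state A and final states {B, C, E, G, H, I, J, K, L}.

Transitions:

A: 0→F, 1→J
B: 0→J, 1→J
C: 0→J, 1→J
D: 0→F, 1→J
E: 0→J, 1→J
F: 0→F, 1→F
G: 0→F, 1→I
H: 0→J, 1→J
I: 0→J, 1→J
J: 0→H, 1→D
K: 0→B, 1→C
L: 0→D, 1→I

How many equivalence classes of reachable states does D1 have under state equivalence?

First remove the unreachable states {B,C,E,G,I,K,L}; 5 states remain.
Start with accepting vs non-accepting: {H,J} | {A,D,F}.
Refine {H,J} on symbol 1: members go to different blocks, giving {H} and {J}.
Refine {A,D,F} on symbol 1: members go to different blocks, giving {A,D} and {F}.
The partition is now stable with 4 blocks: {H} | {A,D} | {J} | {F}.

4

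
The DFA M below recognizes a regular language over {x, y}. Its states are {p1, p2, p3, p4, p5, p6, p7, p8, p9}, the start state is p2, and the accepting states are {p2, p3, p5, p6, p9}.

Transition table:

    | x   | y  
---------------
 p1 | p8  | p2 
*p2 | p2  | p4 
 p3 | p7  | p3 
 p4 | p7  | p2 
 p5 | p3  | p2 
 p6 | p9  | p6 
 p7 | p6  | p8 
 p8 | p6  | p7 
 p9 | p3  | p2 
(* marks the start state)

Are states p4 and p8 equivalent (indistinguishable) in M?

No

States {p1,p5} cannot be reached from the start state, so discard them.
P0 = {p2,p3,p6,p9} | {p4,p7,p8}.
Split {p2,p3,p6,p9} by δ(·,x) → {p2,p6,p9} and {p3}.
On input x, block {p2,p6,p9} splits into {p2,p6} and {p9}.
Split {p2,p6} by δ(·,x) → {p2} and {p6}.
Refine {p4,p7,p8} on symbol x: members go to different blocks, giving {p7,p8} and {p4}.
No further refinement is possible. Final partition (6 blocks): {p2} | {p7,p8} | {p3} | {p9} | {p6} | {p4}.
p4 and p8 end up in different blocks, so they are distinguishable. For instance, the string 'x' is accepted from only p8.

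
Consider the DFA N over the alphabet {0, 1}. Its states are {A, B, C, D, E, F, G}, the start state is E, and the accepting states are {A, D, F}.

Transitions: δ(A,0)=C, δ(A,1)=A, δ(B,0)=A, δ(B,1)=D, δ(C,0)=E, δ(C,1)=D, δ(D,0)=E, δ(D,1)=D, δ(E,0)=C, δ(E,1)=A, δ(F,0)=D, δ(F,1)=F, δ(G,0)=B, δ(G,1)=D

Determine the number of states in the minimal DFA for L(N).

States {B,F,G} cannot be reached from the start state, so discard them.
P0 = {A,D} | {C,E}.
No further refinement is possible. Final partition (2 blocks): {A,D} | {C,E}.

2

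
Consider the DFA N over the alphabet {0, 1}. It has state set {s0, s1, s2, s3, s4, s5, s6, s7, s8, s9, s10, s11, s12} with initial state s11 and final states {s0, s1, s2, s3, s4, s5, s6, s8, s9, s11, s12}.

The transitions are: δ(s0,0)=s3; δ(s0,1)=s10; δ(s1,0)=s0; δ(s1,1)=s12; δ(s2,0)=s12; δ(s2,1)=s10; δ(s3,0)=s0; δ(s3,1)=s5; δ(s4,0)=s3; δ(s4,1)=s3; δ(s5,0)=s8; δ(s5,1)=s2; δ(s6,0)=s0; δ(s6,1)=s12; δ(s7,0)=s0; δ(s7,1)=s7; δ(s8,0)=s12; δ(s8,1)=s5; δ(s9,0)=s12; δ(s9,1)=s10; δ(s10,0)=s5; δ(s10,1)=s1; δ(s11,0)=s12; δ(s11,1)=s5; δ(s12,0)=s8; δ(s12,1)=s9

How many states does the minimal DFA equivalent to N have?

6

Reachable states from the start: {s0,s1,s2,s3,s5,s8,s9,s10,s11,s12}. Unreachable: {s4,s6,s7} — drop them.
Initial partition by acceptance: {s0,s1,s2,s3,s5,s8,s9,s11,s12} | {s10}.
Refine {s0,s1,s2,s3,s5,s8,s9,s11,s12} on symbol 1: members go to different blocks, giving {s1,s3,s5,s8,s11,s12} and {s0,s2,s9}.
On input 0, block {s1,s3,s5,s8,s11,s12} splits into {s5,s8,s11,s12} and {s1,s3}.
Split {s5,s8,s11,s12} by δ(·,1) → {s5,s12} and {s8,s11}.
Refine {s0,s2,s9} on symbol 0: members go to different blocks, giving {s2,s9} and {s0}.
Stable partition: {s5,s12} | {s10} | {s2,s9} | {s1,s3} | {s8,s11} | {s0} — 6 equivalence classes.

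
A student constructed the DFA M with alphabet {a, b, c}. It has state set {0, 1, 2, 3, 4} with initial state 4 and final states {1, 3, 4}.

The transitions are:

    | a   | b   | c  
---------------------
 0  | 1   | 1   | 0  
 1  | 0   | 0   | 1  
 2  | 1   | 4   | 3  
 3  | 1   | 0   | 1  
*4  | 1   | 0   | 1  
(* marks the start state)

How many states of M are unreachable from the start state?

2

BFS from 4 reaches {0, 1, 4}; the 2 state(s) 2, 3 are never visited.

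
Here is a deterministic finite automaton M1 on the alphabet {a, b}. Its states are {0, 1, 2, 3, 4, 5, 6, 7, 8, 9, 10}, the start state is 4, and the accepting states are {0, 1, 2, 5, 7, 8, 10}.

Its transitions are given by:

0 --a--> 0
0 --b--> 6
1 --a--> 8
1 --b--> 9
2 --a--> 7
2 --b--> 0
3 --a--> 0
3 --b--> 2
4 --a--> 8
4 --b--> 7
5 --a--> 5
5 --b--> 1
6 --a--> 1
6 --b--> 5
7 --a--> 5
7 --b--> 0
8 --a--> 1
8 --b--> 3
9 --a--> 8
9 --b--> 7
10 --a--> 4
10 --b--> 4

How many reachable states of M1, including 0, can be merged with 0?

Reachable states from the start: {0,1,2,3,4,5,6,7,8,9}. Unreachable: {10} — drop them.
Start with accepting vs non-accepting: {0,1,2,5,7,8} | {3,4,6,9}.
Refine {0,1,2,5,7,8} on symbol b: members go to different blocks, giving {0,1,8} and {2,5,7}.
No further refinement is possible. Final partition (3 blocks): {0,1,8} | {3,4,6,9} | {2,5,7}.
The equivalence class containing 0 is {0,1,8}, of size 3.

3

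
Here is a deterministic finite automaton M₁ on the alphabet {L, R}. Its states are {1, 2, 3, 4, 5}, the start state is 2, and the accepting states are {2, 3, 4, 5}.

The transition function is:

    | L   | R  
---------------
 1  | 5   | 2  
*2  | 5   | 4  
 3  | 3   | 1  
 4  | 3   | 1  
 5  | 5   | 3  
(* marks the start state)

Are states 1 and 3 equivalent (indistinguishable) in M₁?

No

All states are reachable from the start state.
P0 = {2,3,4,5} | {1}.
Refine {2,3,4,5} on symbol R: members go to different blocks, giving {2,5} and {3,4}.
No further refinement is possible. Final partition (3 blocks): {2,5} | {1} | {3,4}.
1 and 3 end up in different blocks, so they are distinguishable. For instance, the string 'ε' is accepted from only 3.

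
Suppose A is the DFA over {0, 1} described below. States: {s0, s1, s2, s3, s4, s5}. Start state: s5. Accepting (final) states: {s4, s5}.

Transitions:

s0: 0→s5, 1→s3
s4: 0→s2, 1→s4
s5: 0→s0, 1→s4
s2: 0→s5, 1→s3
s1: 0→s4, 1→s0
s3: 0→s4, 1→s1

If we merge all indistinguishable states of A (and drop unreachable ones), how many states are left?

Start with accepting vs non-accepting: {s4,s5} | {s0,s1,s2,s3}.
No further refinement is possible. Final partition (2 blocks): {s4,s5} | {s0,s1,s2,s3}.

2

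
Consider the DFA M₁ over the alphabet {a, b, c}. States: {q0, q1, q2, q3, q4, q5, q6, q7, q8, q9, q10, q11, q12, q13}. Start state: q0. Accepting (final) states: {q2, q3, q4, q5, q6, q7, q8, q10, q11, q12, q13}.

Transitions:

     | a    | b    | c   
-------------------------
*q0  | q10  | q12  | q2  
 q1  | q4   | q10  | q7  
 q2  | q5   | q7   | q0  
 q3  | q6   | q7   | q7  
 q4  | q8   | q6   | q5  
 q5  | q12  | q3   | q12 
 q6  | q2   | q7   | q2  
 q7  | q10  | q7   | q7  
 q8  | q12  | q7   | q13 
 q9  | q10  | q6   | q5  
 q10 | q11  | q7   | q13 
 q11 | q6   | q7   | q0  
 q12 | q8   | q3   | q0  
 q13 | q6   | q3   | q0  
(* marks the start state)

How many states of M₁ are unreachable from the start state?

Starting at q0 and following transitions, the reachable set is {q0, q2, q3, q5, q6, q7, q8, q10, q11, q12, q13}. That leaves q1, q4, q9 unreachable — 3 in total.

3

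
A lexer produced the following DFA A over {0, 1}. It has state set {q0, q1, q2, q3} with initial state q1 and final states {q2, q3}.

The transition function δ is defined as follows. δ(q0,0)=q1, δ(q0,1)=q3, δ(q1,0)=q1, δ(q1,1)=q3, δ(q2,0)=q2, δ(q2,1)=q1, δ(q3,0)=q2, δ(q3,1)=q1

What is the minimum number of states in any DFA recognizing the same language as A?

States {q0} cannot be reached from the start state, so discard them.
Start with accepting vs non-accepting: {q2,q3} | {q1}.
The partition is now stable with 2 blocks: {q2,q3} | {q1}.

2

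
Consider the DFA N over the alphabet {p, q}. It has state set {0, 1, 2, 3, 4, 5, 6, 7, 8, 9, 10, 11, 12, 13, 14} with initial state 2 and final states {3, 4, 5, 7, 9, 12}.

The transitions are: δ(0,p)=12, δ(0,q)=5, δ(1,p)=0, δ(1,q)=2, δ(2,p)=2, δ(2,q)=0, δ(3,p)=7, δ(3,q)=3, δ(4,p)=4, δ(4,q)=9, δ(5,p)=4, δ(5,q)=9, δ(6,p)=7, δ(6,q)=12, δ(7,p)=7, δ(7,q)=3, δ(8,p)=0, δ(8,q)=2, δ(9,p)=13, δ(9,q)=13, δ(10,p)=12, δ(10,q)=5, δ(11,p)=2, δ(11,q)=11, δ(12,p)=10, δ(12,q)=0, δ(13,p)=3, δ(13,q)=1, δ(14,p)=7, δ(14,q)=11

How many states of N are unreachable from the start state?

4

BFS from 2 reaches {0, 1, 2, 3, 4, 5, 7, 9, 10, 12, 13}; the 4 state(s) 6, 8, 11, 14 are never visited.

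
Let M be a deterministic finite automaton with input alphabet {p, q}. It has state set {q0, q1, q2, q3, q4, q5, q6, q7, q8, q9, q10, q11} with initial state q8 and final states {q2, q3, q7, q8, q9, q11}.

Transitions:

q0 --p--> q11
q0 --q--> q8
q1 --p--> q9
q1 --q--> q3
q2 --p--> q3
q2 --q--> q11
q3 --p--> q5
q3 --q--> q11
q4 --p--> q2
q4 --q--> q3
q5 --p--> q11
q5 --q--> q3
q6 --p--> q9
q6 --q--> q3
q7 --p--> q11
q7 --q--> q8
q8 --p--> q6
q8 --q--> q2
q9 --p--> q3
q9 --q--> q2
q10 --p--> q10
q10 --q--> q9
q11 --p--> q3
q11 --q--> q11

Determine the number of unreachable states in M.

5

No path from q8 leads to q0, q1, q4, q7, q10; the other 7 states are all reachable.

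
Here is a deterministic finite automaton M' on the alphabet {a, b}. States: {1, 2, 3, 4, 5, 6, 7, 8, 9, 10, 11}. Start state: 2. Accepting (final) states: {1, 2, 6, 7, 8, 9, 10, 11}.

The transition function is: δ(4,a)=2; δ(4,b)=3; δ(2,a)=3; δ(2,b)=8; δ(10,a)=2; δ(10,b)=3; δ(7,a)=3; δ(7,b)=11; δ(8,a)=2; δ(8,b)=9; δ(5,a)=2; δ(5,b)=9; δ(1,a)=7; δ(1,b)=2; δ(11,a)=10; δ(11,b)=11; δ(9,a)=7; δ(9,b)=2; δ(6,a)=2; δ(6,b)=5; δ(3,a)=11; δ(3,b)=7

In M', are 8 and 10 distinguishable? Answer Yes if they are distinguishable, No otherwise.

Yes

Reachable states from the start: {2,3,7,8,9,10,11}. Unreachable: {1,4,5,6} — drop them.
Start with accepting vs non-accepting: {2,7,8,9,10,11} | {3}.
Refine {2,7,8,9,10,11} on symbol a: members go to different blocks, giving {8,9,10,11} and {2,7}.
Split {8,9,10,11} by δ(·,a) → {8,9,10} and {11}.
Split {8,9,10} by δ(·,b) → {8} and {9} and {10}.
On input b, block {2,7} splits into {2} and {7}.
The partition is now stable with 7 blocks: {8} | {3} | {2} | {11} | {9} | {10} | {7}.
8 and 10 end up in different blocks, so they are distinguishable. For instance, the string 'b' is accepted from only 8.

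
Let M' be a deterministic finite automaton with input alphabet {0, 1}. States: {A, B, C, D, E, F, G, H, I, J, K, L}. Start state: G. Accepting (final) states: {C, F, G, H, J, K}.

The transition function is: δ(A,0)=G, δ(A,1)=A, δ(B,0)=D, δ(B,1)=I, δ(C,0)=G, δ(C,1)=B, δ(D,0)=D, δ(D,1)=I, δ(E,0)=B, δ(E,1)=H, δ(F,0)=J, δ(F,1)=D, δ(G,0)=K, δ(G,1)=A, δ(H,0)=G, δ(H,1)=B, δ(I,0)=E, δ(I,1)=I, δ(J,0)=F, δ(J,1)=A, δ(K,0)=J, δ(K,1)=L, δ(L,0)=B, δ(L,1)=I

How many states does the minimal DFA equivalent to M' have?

6

Reachable states from the start: {A,B,D,E,F,G,H,I,J,K,L}. Unreachable: {C} — drop them.
Initial partition by acceptance: {F,G,H,J,K} | {A,B,D,E,I,L}.
Refine {A,B,D,E,I,L} on symbol 0: members go to different blocks, giving {B,D,E,I,L} and {A}.
Split {F,G,H,J,K} by δ(·,1) → {F,H,K} and {G,J}.
Split {B,D,E,I,L} by δ(·,1) → {B,D,I,L} and {E}.
On input 0, block {B,D,I,L} splits into {B,D,L} and {I}.
Stable partition: {F,H,K} | {B,D,L} | {A} | {G,J} | {E} | {I} — 6 equivalence classes.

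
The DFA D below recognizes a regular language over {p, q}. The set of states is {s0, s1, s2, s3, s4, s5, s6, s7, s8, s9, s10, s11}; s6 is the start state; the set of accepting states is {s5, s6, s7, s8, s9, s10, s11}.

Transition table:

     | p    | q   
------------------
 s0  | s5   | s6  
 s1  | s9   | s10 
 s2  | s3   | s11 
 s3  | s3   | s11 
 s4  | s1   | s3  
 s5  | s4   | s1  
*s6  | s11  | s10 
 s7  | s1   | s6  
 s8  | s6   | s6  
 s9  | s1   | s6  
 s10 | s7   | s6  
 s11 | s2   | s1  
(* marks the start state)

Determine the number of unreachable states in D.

4

BFS from s6 reaches {s1, s2, s3, s6, s7, s9, s10, s11}; the 4 state(s) s0, s4, s5, s8 are never visited.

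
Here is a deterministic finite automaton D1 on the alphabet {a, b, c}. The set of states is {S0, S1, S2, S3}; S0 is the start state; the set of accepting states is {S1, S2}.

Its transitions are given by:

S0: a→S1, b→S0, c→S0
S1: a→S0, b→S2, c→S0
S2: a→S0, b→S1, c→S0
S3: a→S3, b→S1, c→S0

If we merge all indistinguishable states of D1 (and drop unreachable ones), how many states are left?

2

Reachable states from the start: {S0,S1,S2}. Unreachable: {S3} — drop them.
Start with accepting vs non-accepting: {S1,S2} | {S0}.
Stable partition: {S1,S2} | {S0} — 2 equivalence classes.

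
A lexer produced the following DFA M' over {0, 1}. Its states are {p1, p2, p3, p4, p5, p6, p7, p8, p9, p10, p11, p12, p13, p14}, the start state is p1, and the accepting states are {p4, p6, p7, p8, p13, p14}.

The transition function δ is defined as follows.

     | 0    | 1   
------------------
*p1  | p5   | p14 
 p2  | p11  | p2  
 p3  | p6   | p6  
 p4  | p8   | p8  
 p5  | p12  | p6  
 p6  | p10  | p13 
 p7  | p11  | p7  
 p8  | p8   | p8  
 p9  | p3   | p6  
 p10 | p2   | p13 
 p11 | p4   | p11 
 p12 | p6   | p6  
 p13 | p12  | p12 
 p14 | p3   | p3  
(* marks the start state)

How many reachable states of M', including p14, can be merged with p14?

2

First remove the unreachable states {p7,p9}; 12 states remain.
P0 = {p4,p6,p8,p13,p14} | {p1,p2,p3,p5,p10,p11,p12}.
Split {p4,p6,p8,p13,p14} by δ(·,0) → {p6,p13,p14} and {p4,p8}.
On input 1, block {p6,p13,p14} splits into {p13,p14} and {p6}.
Split {p1,p2,p3,p5,p10,p11,p12} by δ(·,0) → {p1,p2,p5,p10} and {p3,p12} and {p11}.
On input 0, block {p1,p2,p5,p10} splits into {p1,p10} and {p2} and {p5}.
Refine {p1,p10} on symbol 0: members go to different blocks, giving {p1} and {p10}.
The partition is now stable with 9 blocks: {p13,p14} | {p1} | {p4,p8} | {p6} | {p3,p12} | {p11} | {p2} | {p5} | {p10}.
State p14 belongs to the block {p13,p14}, which has 2 states.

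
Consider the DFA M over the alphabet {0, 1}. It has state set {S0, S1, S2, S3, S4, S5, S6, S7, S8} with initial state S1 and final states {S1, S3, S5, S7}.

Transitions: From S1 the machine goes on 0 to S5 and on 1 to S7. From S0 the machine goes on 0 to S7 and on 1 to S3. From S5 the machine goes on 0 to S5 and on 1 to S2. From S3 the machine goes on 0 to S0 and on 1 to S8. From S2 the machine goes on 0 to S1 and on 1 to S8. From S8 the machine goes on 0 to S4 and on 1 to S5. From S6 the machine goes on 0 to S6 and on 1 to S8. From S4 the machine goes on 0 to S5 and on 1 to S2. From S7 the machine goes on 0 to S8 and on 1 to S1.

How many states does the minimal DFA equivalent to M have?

States {S0,S3,S6} cannot be reached from the start state, so discard them.
Start with accepting vs non-accepting: {S1,S5,S7} | {S2,S4,S8}.
Refine {S1,S5,S7} on symbol 0: members go to different blocks, giving {S1,S5} and {S7}.
Split {S1,S5} by δ(·,1) → {S1} and {S5}.
On input 0, block {S2,S4,S8} splits into {S2} and {S4} and {S8}.
No further refinement is possible. Final partition (6 blocks): {S1} | {S2} | {S7} | {S5} | {S4} | {S8}.

6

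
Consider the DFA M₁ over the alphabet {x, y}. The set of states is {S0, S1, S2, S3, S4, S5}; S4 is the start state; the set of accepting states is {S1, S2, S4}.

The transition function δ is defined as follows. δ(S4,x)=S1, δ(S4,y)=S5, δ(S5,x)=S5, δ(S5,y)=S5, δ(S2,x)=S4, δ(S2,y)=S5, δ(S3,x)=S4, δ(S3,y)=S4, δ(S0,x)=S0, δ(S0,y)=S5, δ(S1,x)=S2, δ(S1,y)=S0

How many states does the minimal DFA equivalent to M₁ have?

2

Reachable states from the start: {S0,S1,S2,S4,S5}. Unreachable: {S3} — drop them.
Initial partition by acceptance: {S1,S2,S4} | {S0,S5}.
The partition is now stable with 2 blocks: {S1,S2,S4} | {S0,S5}.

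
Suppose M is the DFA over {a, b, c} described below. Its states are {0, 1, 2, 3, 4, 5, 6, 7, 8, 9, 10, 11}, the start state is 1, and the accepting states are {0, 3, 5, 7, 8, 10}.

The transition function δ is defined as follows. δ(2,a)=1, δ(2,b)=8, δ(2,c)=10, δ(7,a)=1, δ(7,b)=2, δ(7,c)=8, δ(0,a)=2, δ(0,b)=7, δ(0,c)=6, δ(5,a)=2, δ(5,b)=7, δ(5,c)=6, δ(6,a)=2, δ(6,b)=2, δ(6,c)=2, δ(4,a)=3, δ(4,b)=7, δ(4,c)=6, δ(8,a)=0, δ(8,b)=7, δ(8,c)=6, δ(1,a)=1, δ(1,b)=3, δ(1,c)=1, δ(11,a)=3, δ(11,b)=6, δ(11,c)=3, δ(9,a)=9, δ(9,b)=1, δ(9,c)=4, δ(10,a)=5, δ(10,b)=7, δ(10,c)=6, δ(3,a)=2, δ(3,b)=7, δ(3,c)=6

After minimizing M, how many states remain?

6

Reachable states from the start: {0,1,2,3,5,6,7,8,10}. Unreachable: {4,9,11} — drop them.
Initial partition by acceptance: {0,3,5,7,8,10} | {1,2,6}.
Split {0,3,5,7,8,10} by δ(·,a) → {0,3,5,7} and {8,10}.
On input b, block {0,3,5,7} splits into {0,3,5} and {7}.
Split {1,2,6} by δ(·,b) → {1} and {2} and {6}.
No further refinement is possible. Final partition (6 blocks): {0,3,5} | {1} | {8,10} | {7} | {2} | {6}.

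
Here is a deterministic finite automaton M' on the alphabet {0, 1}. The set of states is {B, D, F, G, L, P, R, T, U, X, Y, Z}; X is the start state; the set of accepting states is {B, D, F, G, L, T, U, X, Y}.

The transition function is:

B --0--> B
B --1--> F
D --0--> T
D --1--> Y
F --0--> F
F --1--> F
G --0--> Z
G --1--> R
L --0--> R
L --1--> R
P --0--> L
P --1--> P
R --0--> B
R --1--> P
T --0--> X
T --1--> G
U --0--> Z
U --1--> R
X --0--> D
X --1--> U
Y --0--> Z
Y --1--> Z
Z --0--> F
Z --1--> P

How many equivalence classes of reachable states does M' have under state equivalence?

5

Every state is reachable, so we keep all 12.
P0 = {B,D,F,G,L,T,U,X,Y} | {P,R,Z}.
Split {B,D,F,G,L,T,U,X,Y} by δ(·,0) → {B,D,F,T,X} and {G,L,U,Y}.
On input 1, block {B,D,F,T,X} splits into {D,T,X} and {B,F}.
Split {P,R,Z} by δ(·,0) → {R,Z} and {P}.
No further refinement is possible. Final partition (5 blocks): {D,T,X} | {R,Z} | {G,L,U,Y} | {B,F} | {P}.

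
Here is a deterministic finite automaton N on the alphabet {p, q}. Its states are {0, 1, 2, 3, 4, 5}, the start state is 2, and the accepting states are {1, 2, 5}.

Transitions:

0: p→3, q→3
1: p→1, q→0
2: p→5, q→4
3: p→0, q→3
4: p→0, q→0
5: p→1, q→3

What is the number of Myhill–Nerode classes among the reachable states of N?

Start with accepting vs non-accepting: {1,2,5} | {0,3,4}.
No further refinement is possible. Final partition (2 blocks): {1,2,5} | {0,3,4}.

2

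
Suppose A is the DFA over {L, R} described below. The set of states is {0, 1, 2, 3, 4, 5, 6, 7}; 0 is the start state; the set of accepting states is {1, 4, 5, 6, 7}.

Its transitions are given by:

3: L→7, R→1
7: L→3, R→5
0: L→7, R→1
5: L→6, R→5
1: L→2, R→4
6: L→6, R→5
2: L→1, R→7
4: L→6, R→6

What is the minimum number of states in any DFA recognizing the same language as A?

Start with accepting vs non-accepting: {1,4,5,6,7} | {0,2,3}.
Refine {1,4,5,6,7} on symbol L: members go to different blocks, giving {4,5,6} and {1,7}.
No further refinement is possible. Final partition (3 blocks): {4,5,6} | {0,2,3} | {1,7}.

3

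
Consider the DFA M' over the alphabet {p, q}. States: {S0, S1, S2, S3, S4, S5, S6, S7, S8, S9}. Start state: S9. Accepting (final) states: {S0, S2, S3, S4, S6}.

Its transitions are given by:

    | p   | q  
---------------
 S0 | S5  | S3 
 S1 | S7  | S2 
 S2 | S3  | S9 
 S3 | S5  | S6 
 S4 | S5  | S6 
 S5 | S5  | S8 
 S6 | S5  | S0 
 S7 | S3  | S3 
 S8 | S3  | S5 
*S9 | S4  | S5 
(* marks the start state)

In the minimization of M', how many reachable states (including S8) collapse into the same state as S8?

Reachable states from the start: {S0,S3,S4,S5,S6,S8,S9}. Unreachable: {S1,S2,S7} — drop them.
Initial partition by acceptance: {S0,S3,S4,S6} | {S5,S8,S9}.
Split {S5,S8,S9} by δ(·,p) → {S8,S9} and {S5}.
No further refinement is possible. Final partition (3 blocks): {S0,S3,S4,S6} | {S8,S9} | {S5}.
State S8 belongs to the block {S8,S9}, which has 2 states.

2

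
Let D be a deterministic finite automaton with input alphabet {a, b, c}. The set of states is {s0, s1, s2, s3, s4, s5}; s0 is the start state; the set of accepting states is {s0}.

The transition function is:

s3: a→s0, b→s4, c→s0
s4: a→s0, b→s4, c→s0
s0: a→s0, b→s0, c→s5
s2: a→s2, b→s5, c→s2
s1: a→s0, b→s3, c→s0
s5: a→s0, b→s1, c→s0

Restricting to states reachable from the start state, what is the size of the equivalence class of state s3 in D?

4

Reachable states from the start: {s0,s1,s3,s4,s5}. Unreachable: {s2} — drop them.
Start with accepting vs non-accepting: {s0} | {s1,s3,s4,s5}.
Stable partition: {s0} | {s1,s3,s4,s5} — 2 equivalence classes.
The equivalence class containing s3 is {s1,s3,s4,s5}, of size 4.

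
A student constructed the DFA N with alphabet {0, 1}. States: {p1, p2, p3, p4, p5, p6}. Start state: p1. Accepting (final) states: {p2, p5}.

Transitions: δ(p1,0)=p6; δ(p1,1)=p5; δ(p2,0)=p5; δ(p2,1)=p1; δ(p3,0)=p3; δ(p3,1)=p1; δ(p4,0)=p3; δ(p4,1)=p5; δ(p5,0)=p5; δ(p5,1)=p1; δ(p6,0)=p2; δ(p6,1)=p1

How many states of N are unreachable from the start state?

No path from p1 leads to p3, p4; the other 4 states are all reachable.

2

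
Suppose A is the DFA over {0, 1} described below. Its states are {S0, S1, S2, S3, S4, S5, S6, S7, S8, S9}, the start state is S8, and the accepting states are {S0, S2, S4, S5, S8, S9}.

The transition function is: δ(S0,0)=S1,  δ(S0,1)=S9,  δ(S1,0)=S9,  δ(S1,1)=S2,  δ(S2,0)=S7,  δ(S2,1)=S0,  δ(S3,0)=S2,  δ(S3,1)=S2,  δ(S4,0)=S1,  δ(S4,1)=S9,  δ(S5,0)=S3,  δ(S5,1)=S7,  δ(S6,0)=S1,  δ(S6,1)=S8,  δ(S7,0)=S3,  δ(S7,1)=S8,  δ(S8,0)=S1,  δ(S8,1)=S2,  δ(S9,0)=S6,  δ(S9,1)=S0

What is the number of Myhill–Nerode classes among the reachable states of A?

States {S4,S5} cannot be reached from the start state, so discard them.
Initial partition by acceptance: {S0,S2,S8,S9} | {S1,S3,S6,S7}.
Split {S1,S3,S6,S7} by δ(·,0) → {S1,S3} and {S6,S7}.
Refine {S0,S2,S8,S9} on symbol 0: members go to different blocks, giving {S0,S8} and {S2,S9}.
Stable partition: {S0,S8} | {S1,S3} | {S6,S7} | {S2,S9} — 4 equivalence classes.

4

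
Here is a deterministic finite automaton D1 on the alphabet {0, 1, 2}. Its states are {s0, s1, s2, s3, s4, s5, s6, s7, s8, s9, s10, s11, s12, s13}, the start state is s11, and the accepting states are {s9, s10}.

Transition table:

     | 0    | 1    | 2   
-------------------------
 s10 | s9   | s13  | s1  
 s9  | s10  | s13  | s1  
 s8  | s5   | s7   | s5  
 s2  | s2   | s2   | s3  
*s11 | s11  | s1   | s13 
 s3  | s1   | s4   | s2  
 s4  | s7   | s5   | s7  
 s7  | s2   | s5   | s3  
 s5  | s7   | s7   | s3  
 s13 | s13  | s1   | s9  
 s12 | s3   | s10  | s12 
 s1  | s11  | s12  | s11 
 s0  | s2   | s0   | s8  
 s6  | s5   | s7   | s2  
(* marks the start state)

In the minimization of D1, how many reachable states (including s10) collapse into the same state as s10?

2

Reachable states from the start: {s1,s2,s3,s4,s5,s7,s9,s10,s11,s12,s13}. Unreachable: {s0,s6,s8} — drop them.
Initial partition by acceptance: {s9,s10} | {s1,s2,s3,s4,s5,s7,s11,s12,s13}.
Split {s1,s2,s3,s4,s5,s7,s11,s12,s13} by δ(·,1) → {s1,s2,s3,s4,s5,s7,s11,s13} and {s12}.
On input 1, block {s1,s2,s3,s4,s5,s7,s11,s13} splits into {s2,s3,s4,s5,s7,s11,s13} and {s1}.
On input 0, block {s2,s3,s4,s5,s7,s11,s13} splits into {s2,s4,s5,s7,s11,s13} and {s3}.
On input 1, block {s2,s4,s5,s7,s11,s13} splits into {s2,s4,s5,s7} and {s11,s13}.
Refine {s2,s4,s5,s7} on symbol 2: members go to different blocks, giving {s2,s5,s7} and {s4}.
On input 2, block {s11,s13} splits into {s11} and {s13}.
No further refinement is possible. Final partition (8 blocks): {s9,s10} | {s2,s5,s7} | {s12} | {s1} | {s3} | {s11} | {s4} | {s13}.
The equivalence class containing s10 is {s9,s10}, of size 2.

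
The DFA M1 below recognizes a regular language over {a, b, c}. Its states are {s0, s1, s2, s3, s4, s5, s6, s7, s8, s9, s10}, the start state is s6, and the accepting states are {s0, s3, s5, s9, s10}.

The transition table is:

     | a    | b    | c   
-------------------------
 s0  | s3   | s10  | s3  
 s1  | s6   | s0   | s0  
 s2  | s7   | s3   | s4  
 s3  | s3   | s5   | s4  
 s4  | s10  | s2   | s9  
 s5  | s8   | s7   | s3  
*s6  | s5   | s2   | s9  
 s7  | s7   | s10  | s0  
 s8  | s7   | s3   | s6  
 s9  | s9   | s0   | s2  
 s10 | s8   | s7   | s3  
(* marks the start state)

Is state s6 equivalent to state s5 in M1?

No

States {s1} cannot be reached from the start state, so discard them.
Start with accepting vs non-accepting: {s0,s3,s5,s9,s10} | {s2,s4,s6,s7,s8}.
Split {s0,s3,s5,s9,s10} by δ(·,a) → {s0,s3,s9} and {s5,s10}.
Refine {s0,s3,s9} on symbol b: members go to different blocks, giving {s0,s3} and {s9}.
On input c, block {s0,s3} splits into {s0} and {s3}.
Split {s2,s4,s6,s7,s8} by δ(·,a) → {s2,s7,s8} and {s4,s6}.
Split {s2,s7,s8} by δ(·,b) → {s2,s8} and {s7}.
Stable partition: {s0} | {s2,s8} | {s5,s10} | {s9} | {s3} | {s4,s6} | {s7} — 7 equivalence classes.
s6 and s5 end up in different blocks, so they are distinguishable. For instance, the string 'ε' is accepted from only s5.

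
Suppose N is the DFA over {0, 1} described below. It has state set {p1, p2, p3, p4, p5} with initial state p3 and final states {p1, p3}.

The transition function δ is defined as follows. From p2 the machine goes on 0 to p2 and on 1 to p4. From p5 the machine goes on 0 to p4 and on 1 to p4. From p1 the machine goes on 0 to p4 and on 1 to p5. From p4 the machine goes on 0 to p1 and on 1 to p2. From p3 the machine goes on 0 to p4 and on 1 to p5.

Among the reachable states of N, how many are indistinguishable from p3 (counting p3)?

Every state is reachable, so we keep all 5.
Start with accepting vs non-accepting: {p1,p3} | {p2,p4,p5}.
Split {p2,p4,p5} by δ(·,0) → {p2,p5} and {p4}.
Split {p2,p5} by δ(·,0) → {p2} and {p5}.
Stable partition: {p1,p3} | {p2} | {p4} | {p5} — 4 equivalence classes.
The equivalence class containing p3 is {p1,p3}, of size 2.

2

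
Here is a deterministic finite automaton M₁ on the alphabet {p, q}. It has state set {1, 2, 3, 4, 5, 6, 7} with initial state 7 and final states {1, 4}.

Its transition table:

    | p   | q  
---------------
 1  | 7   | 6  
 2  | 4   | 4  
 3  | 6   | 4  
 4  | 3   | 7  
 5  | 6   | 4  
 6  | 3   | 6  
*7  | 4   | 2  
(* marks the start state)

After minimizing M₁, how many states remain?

5

Reachable states from the start: {2,3,4,6,7}. Unreachable: {1,5} — drop them.
Initial partition by acceptance: {4} | {2,3,6,7}.
On input p, block {2,3,6,7} splits into {2,7} and {3,6}.
Refine {2,7} on symbol q: members go to different blocks, giving {2} and {7}.
Refine {3,6} on symbol q: members go to different blocks, giving {3} and {6}.
No further refinement is possible. Final partition (5 blocks): {4} | {2} | {3} | {7} | {6}.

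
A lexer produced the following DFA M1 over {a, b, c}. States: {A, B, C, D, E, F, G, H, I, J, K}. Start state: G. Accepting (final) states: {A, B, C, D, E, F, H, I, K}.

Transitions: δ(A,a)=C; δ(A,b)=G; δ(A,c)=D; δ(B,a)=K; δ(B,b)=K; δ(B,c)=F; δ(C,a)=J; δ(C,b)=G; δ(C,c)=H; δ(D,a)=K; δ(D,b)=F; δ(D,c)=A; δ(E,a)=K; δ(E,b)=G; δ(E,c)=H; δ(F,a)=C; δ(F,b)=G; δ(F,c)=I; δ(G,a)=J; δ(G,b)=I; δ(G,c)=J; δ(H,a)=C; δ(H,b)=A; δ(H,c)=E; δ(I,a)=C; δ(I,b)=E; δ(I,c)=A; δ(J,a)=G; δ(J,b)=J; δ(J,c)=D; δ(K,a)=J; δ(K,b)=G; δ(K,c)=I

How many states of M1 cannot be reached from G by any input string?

1

Starting at G and following transitions, the reachable set is {A, C, D, E, F, G, H, I, J, K}. That leaves B unreachable — 1 in total.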